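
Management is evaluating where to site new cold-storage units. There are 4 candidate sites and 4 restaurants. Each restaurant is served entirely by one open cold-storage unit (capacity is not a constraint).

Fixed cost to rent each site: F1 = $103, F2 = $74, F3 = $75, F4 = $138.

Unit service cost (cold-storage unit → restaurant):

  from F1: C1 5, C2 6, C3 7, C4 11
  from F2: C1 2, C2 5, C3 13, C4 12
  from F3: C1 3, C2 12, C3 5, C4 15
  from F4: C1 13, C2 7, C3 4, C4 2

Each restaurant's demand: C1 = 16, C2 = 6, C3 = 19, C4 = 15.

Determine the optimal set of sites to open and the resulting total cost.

Open F2 and F4; minimum total cost 380.

For any fixed open set, each restaurant goes to its cheapest open site; total = fixed + service.
{F2, F4}: C1→F2 2·16=32, C2→F2 5·6=30, C3→F4 4·19=76, C4→F4 2·15=30. Service 168; fixed 212; total 380.
{F3, F4}: service 196 + fixed 213 = 409
{F2, F3, F4}: service 168 + fixed 287 = 455
{F1, F2, F3, F4}: C1→F2 2·16=32, C2→F2 5·6=30, C3→F4 4·19=76, C4→F4 2·15=30. Service 168; fixed 390; total 558.
No other subset beats 380.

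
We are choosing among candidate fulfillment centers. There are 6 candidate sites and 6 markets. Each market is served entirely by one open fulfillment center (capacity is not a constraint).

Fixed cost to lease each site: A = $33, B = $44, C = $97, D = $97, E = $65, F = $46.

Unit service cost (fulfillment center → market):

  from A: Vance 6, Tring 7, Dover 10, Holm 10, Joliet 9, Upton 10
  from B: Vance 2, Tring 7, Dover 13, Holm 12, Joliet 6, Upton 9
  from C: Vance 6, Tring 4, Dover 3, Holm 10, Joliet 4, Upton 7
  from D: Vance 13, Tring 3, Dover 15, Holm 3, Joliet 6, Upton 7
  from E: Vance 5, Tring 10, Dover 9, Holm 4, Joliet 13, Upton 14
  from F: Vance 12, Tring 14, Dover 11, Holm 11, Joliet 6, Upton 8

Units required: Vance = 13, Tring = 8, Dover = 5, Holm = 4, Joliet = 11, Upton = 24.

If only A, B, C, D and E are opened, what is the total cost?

Total cost: 625

Each market is assigned to its cheapest site among the open ones.
{A, B, C, D, E}: Vance→B 2·13=26, Tring→D 3·8=24, Dover→C 3·5=15, Holm→D 3·4=12, Joliet→C 4·11=44, Upton→C 7·24=168. Service 289; fixed 336; total 625.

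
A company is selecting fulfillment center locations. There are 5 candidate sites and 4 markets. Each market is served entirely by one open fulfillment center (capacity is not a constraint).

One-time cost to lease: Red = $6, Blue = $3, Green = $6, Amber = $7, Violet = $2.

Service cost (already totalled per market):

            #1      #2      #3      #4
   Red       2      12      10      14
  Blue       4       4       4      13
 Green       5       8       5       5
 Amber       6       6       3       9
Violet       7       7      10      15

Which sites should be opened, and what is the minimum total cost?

For any fixed open set, each market goes to its cheapest open site; total = fixed + service.
{Blue, Green}: #1→Blue 4, #2→Blue 4, #3→Blue 4, #4→Green 5. Service 17; fixed 9; total 26.
{Blue}: #1→Blue 4, #2→Blue 4, #3→Blue 4, #4→Blue 13. Service 25; fixed 3; total 28.
{Blue, Green, Violet}: service 17 + fixed 11 = 28
{Red, Blue, Green, Amber, Violet}: service 14 + fixed 24 = 38
No other subset beats 26.

Open Blue and Green; minimum total cost 26.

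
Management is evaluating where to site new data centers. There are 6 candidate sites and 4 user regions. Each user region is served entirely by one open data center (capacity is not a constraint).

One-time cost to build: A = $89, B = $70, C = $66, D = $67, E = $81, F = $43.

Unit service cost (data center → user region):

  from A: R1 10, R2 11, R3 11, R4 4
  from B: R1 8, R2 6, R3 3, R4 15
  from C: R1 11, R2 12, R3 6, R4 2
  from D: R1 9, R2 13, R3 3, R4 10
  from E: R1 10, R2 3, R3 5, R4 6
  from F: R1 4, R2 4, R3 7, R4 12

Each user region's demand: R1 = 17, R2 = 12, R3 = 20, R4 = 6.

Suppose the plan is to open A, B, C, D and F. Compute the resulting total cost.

Total cost: 523

Each user region is assigned to its cheapest site among the open ones.
{A, B, C, D, F}: R1→F 4·17=68, R2→F 4·12=48, R3→B 3·20=60, R4→C 2·6=12. Service 188; fixed 335; total 523.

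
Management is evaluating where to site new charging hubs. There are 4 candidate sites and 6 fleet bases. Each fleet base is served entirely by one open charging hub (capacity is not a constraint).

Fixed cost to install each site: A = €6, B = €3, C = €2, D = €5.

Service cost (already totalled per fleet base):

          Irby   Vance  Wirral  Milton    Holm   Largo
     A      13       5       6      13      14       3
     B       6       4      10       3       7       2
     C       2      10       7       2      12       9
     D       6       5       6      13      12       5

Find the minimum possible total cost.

For any fixed open set, each fleet base goes to its cheapest open site; total = fixed + service.
{B, C}: Irby→C 2, Vance→B 4, Wirral→C 7, Milton→C 2, Holm→B 7, Largo→B 2. Service 24; fixed 5; total 29.
{B, C, D}: service 23 + fixed 10 = 33
{A, B, C}: Irby→C 2, Vance→B 4, Wirral→A 6, Milton→C 2, Holm→B 7, Largo→B 2. Service 23; fixed 11; total 34.
{A, B, C, D}: Irby→C 2, Vance→B 4, Wirral→A 6, Milton→C 2, Holm→B 7, Largo→B 2. Service 23; fixed 16; total 39.
(All 15 nonempty subsets were checked; B and C is lowest.)

Minimum total cost: 29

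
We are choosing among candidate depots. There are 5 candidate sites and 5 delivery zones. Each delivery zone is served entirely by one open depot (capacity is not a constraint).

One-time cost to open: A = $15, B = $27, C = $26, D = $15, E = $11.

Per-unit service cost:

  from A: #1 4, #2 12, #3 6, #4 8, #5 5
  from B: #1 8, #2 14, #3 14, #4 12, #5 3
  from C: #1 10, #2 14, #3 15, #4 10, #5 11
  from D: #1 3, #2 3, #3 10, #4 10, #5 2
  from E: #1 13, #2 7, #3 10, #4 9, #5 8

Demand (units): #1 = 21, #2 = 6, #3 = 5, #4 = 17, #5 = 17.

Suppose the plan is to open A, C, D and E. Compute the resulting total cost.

Total cost: 348

Each delivery zone is assigned to its cheapest site among the open ones.
{A, C, D, E}: #1→D 3·21=63, #2→D 3·6=18, #3→A 6·5=30, #4→A 8·17=136, #5→D 2·17=34. Service 281; fixed 67; total 348.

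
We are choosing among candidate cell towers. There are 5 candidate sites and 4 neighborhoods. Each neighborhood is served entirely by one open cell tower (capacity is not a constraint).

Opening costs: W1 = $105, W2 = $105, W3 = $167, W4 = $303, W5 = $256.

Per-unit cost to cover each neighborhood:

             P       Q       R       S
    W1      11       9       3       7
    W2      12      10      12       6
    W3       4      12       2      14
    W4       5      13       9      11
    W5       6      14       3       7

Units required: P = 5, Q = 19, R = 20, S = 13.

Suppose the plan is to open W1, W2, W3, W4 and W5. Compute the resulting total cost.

Total cost: 1245

Each neighborhood is assigned to its cheapest site among the open ones.
{W1, W2, W3, W4, W5}: P→W3 4·5=20, Q→W1 9·19=171, R→W3 2·20=40, S→W2 6·13=78. Service 309; fixed 936; total 1245.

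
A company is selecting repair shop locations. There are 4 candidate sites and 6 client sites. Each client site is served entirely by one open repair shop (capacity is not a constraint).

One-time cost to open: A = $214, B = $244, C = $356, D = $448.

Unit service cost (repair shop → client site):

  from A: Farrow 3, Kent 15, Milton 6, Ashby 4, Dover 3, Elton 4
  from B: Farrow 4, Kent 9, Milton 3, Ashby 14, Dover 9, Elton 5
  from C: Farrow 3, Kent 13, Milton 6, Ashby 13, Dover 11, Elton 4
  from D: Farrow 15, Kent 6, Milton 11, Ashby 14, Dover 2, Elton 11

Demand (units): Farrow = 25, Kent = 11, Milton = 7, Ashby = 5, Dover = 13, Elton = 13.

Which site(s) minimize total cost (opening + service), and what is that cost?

Open A only; minimum total cost 607.

For any fixed open set, each client site goes to its cheapest open site; total = fixed + service.
{A}: Farrow→A 3·25=75, Kent→A 15·11=165, Milton→A 6·7=42, Ashby→A 4·5=20, Dover→A 3·13=39, Elton→A 4·13=52. Service 393; fixed 214; total 607.
{B}: service 472 + fixed 244 = 716
{A, B}: service 306 + fixed 458 = 764
{A, B, C, D}: Farrow→A 3·25=75, Kent→D 6·11=66, Milton→B 3·7=21, Ashby→A 4·5=20, Dover→D 2·13=26, Elton→A 4·13=52. Service 260; fixed 1262; total 1522.
No other subset beats 607.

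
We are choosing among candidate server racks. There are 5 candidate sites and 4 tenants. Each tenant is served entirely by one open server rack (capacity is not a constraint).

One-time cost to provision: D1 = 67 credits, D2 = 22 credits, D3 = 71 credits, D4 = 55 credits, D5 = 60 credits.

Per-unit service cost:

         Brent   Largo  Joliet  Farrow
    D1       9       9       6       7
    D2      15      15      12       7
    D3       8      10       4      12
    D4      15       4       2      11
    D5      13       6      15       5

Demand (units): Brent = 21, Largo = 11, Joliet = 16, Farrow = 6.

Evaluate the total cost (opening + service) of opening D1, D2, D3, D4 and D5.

Total cost: 549

Each tenant is assigned to its cheapest site among the open ones.
{D1, D2, D3, D4, D5}: Brent→D3 8·21=168, Largo→D4 4·11=44, Joliet→D4 2·16=32, Farrow→D5 5·6=30. Service 274; fixed 275; total 549.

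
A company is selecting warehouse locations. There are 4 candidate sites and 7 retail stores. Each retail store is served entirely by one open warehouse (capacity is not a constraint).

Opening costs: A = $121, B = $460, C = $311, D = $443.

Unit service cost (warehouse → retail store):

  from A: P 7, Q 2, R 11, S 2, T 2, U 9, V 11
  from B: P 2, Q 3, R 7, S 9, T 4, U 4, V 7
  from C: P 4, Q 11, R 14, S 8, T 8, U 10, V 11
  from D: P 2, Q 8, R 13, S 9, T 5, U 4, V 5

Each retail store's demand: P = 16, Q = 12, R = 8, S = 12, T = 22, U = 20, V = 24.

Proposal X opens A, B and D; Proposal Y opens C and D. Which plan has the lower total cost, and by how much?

Proposal X: {A, B, D}: P→B 2·16=32, Q→A 2·12=24, R→B 7·8=56, S→A 2·12=24, T→A 2·22=44, U→B 4·20=80, V→D 5·24=120. Service 380; fixed 1024; total 1404.
Proposal Y: {C, D}: P→D 2·16=32, Q→D 8·12=96, R→D 13·8=104, S→C 8·12=96, T→D 5·22=110, U→D 4·20=80, V→D 5·24=120. Service 638; fixed 754; total 1392.
Difference: |1404 − 1392| = 12.

Proposal Y is cheaper by 12.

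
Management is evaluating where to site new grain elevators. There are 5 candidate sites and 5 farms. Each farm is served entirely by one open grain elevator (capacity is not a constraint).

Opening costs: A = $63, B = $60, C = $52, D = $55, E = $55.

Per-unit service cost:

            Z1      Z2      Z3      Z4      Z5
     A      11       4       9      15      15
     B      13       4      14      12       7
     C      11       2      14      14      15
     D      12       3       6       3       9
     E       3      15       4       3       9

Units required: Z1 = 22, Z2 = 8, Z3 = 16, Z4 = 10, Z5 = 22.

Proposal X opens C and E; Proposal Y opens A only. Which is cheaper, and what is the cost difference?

Proposal X is cheaper by 480.

Proposal X: {C, E}: Z1→E 3·22=66, Z2→C 2·8=16, Z3→E 4·16=64, Z4→E 3·10=30, Z5→E 9·22=198. Service 374; fixed 107; total 481.
Proposal Y: {A}: Z1→A 11·22=242, Z2→A 4·8=32, Z3→A 9·16=144, Z4→A 15·10=150, Z5→A 15·22=330. Service 898; fixed 63; total 961.
Difference: |481 − 961| = 480.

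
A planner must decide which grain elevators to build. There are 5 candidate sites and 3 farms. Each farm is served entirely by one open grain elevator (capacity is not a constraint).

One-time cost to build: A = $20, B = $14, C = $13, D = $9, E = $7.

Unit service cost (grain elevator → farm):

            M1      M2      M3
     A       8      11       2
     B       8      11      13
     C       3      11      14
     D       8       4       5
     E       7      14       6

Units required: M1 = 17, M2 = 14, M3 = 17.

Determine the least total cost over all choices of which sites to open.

Minimum total cost: 183

For any fixed open set, each farm goes to its cheapest open site; total = fixed + service.
{A, C, D}: M1→C 3·17=51, M2→D 4·14=56, M3→A 2·17=34. Service 141; fixed 42; total 183.
{A, C, D, E}: service 141 + fixed 49 = 190
{A, B, C, D}: service 141 + fixed 56 = 197
{A, B, C, D, E}: service 141 + fixed 63 = 204
No other subset beats 183.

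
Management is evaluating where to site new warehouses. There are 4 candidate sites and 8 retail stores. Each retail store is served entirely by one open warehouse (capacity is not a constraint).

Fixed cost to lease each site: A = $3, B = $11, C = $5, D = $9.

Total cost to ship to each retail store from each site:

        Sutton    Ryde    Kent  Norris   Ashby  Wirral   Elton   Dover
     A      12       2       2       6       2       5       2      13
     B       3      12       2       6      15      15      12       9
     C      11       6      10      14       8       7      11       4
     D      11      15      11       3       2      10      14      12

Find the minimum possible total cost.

Minimum total cost: 42

For any fixed open set, each retail store goes to its cheapest open site; total = fixed + service.
{A, C}: Sutton→C 11, Ryde→A 2, Kent→A 2, Norris→A 6, Ashby→A 2, Wirral→A 5, Elton→A 2, Dover→C 4. Service 34; fixed 8; total 42.
{A, B}: service 31 + fixed 14 = 45
{A, B, C}: service 26 + fixed 19 = 45
{A, B, C, D}: Sutton→B 3, Ryde→A 2, Kent→A 2, Norris→D 3, Ashby→A 2, Wirral→A 5, Elton→A 2, Dover→C 4. Service 23; fixed 28; total 51.
No other subset beats 42.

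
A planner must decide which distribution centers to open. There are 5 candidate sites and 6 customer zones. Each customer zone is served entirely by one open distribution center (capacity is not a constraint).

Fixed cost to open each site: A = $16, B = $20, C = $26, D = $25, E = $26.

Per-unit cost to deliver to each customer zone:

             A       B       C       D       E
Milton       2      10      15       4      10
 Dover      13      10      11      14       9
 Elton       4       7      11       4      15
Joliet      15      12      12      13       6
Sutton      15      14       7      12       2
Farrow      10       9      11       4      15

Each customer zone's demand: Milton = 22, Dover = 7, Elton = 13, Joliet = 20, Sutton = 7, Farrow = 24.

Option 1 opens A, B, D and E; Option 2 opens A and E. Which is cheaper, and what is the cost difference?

Option 1: {A, B, D, E}: Milton→A 2·22=44, Dover→E 9·7=63, Elton→A 4·13=52, Joliet→E 6·20=120, Sutton→E 2·7=14, Farrow→D 4·24=96. Service 389; fixed 87; total 476.
Option 2: {A, E}: Milton→A 2·22=44, Dover→E 9·7=63, Elton→A 4·13=52, Joliet→E 6·20=120, Sutton→E 2·7=14, Farrow→A 10·24=240. Service 533; fixed 42; total 575.
Difference: |476 − 575| = 99.

Option 1 is cheaper by 99.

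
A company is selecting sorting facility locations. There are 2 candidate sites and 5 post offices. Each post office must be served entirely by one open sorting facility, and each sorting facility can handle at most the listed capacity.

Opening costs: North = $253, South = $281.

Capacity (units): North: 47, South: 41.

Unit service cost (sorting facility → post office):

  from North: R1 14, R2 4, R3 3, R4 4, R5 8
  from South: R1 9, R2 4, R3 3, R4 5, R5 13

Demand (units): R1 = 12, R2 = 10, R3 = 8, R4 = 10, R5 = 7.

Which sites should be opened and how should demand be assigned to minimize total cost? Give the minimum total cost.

Open {North}: R1→North 14·12=168, R2→North 4·10=40, R3→North 3·8=24, R4→North 4·10=40, R5→North 8·7=56.
Loads: North carries 47/47. Service 328; fixed 253; total 581.
Next best feasible plan costs 802.

Minimum total cost: 581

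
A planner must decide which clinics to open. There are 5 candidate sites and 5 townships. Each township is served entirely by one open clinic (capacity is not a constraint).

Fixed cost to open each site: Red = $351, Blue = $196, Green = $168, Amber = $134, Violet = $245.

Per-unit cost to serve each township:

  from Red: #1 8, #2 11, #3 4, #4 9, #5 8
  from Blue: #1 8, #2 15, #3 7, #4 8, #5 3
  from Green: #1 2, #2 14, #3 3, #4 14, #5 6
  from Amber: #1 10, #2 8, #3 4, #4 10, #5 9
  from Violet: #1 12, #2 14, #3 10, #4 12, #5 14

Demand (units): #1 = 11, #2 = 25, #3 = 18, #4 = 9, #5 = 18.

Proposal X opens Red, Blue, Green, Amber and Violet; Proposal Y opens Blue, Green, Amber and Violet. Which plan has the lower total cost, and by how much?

Proposal X: {Red, Blue, Green, Amber, Violet}: #1→Green 2·11=22, #2→Amber 8·25=200, #3→Green 3·18=54, #4→Blue 8·9=72, #5→Blue 3·18=54. Service 402; fixed 1094; total 1496.
Proposal Y: {Blue, Green, Amber, Violet}: #1→Green 2·11=22, #2→Amber 8·25=200, #3→Green 3·18=54, #4→Blue 8·9=72, #5→Blue 3·18=54. Service 402; fixed 743; total 1145.
Difference: |1496 − 1145| = 351.

Proposal Y is cheaper by 351.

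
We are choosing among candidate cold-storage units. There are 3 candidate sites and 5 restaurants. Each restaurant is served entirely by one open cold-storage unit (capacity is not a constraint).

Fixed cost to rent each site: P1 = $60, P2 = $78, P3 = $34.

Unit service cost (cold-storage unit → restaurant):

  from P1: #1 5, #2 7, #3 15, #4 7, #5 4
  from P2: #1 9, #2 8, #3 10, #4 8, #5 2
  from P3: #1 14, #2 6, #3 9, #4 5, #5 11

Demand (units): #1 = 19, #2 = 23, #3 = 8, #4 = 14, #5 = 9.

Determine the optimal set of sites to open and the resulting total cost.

Open P1 and P3; minimum total cost 505.

For any fixed open set, each restaurant goes to its cheapest open site; total = fixed + service.
{P1, P3}: #1→P1 5·19=95, #2→P3 6·23=138, #3→P3 9·8=72, #4→P3 5·14=70, #5→P1 4·9=36. Service 411; fixed 94; total 505.
{P1, P2, P3}: service 393 + fixed 172 = 565
{P1}: #1→P1 5·19=95, #2→P1 7·23=161, #3→P1 15·8=120, #4→P1 7·14=98, #5→P1 4·9=36. Service 510; fixed 60; total 570.
{P3}: #1→P3 14·19=266, #2→P3 6·23=138, #3→P3 9·8=72, #4→P3 5·14=70, #5→P3 11·9=99. Service 645; fixed 34; total 679.
No other subset beats 505.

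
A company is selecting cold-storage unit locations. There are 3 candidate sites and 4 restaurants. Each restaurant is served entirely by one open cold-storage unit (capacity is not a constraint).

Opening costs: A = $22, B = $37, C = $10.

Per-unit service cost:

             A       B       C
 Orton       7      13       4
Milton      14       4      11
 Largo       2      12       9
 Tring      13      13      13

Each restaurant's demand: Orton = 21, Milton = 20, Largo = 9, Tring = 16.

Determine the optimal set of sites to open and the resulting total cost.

For any fixed open set, each restaurant goes to its cheapest open site; total = fixed + service.
{A, B, C}: Orton→C 4·21=84, Milton→B 4·20=80, Largo→A 2·9=18, Tring→A 13·16=208. Service 390; fixed 69; total 459.
{B, C}: service 453 + fixed 47 = 500
{A, B}: service 453 + fixed 59 = 512
{C}: service 593 + fixed 10 = 603
(All 7 nonempty subsets were checked; A, B and C is lowest.)

Open A, B and C; minimum total cost 459.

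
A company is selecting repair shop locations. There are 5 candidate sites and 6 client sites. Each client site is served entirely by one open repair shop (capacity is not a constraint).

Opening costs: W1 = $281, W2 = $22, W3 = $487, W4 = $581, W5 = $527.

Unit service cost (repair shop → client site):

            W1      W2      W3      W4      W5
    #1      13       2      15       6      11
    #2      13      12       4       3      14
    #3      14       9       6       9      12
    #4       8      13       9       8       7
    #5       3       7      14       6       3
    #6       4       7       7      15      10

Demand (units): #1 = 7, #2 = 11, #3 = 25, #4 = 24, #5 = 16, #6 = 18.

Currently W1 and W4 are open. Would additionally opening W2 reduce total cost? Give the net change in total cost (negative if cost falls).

Yes — net change −6 (cost falls by 6).

Current service cost with {W1, W4}: 612.
Adding W2: each client site re-picks its cheapest; new service cost 584, saving 28.
Extra fixed cost: 22. Net change = 22 − 28 = -6.
(Totals: 1474 → 1468.)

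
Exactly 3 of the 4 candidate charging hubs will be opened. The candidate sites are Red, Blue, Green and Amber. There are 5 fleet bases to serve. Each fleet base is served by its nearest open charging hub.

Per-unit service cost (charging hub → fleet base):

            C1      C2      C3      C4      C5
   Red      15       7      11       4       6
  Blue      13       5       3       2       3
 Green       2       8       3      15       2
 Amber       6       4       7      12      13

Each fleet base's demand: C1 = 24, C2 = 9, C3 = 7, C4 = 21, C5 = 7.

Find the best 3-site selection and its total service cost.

With exactly 3 open, each fleet base uses its cheapest among the chosen.
{Blue, Green, Amber}: C1→Green 2·24=48, C2→Amber 4·9=36, C3→Blue 3·7=21, C4→Blue 2·21=42, C5→Green 2·7=14. Service cost 161.
{Red, Blue, Green}: service cost 170
{Red, Green, Amber}: service cost 203
Among all 4 size-3 choices, {Blue, Green, Amber} is lowest.

Choose Blue, Green and Amber; total service cost 161.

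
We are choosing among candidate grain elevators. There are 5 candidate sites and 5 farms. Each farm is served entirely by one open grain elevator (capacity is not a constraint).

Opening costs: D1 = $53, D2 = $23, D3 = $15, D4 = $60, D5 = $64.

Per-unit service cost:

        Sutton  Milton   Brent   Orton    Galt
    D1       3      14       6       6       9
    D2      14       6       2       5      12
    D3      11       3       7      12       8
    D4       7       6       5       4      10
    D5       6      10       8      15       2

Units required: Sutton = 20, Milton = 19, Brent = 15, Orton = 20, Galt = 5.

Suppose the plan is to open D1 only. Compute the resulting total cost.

Total cost: 634

Each farm is assigned to its cheapest site among the open ones.
{D1}: Sutton→D1 3·20=60, Milton→D1 14·19=266, Brent→D1 6·15=90, Orton→D1 6·20=120, Galt→D1 9·5=45. Service 581; fixed 53; total 634.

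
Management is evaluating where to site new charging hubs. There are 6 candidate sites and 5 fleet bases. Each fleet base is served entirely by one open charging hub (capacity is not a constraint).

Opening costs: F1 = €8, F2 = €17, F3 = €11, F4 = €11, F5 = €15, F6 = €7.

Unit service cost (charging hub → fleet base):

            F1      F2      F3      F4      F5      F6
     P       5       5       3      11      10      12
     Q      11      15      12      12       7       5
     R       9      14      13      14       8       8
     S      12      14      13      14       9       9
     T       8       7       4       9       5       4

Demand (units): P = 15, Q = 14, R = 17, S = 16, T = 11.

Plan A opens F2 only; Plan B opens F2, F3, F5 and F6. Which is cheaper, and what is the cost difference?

Plan B is cheaper by 352.

Plan A: {F2}: P→F2 5·15=75, Q→F2 15·14=210, R→F2 14·17=238, S→F2 14·16=224, T→F2 7·11=77. Service 824; fixed 17; total 841.
Plan B: {F2, F3, F5, F6}: P→F3 3·15=45, Q→F6 5·14=70, R→F5 8·17=136, S→F5 9·16=144, T→F3 4·11=44. Service 439; fixed 50; total 489.
Difference: |841 − 489| = 352.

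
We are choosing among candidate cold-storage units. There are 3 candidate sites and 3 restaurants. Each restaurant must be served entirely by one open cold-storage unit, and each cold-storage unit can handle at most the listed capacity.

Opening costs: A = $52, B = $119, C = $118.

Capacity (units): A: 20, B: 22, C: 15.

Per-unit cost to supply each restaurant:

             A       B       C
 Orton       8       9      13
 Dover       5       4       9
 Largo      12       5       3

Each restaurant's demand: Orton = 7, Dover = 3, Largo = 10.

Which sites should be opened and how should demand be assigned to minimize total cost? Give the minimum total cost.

Minimum total cost: 243

Open {A}: Orton→A 8·7=56, Dover→A 5·3=15, Largo→A 12·10=120.
Loads: A carries 20/20. Service 191; fixed 52; total 243.
Next best feasible plan costs 244.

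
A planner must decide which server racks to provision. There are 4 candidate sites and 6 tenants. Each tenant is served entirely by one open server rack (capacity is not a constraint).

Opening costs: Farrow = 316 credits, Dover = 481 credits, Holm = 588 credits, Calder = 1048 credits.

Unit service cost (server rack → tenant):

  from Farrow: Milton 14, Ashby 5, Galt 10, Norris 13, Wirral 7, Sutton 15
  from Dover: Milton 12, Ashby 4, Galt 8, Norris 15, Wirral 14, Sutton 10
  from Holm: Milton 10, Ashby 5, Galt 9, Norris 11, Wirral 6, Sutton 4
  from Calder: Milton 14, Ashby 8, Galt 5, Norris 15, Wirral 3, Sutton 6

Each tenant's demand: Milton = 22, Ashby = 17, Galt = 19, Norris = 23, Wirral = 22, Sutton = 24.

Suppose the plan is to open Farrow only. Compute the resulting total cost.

Total cost: 1712

Each tenant is assigned to its cheapest site among the open ones.
{Farrow}: Milton→Farrow 14·22=308, Ashby→Farrow 5·17=85, Galt→Farrow 10·19=190, Norris→Farrow 13·23=299, Wirral→Farrow 7·22=154, Sutton→Farrow 15·24=360. Service 1396; fixed 316; total 1712.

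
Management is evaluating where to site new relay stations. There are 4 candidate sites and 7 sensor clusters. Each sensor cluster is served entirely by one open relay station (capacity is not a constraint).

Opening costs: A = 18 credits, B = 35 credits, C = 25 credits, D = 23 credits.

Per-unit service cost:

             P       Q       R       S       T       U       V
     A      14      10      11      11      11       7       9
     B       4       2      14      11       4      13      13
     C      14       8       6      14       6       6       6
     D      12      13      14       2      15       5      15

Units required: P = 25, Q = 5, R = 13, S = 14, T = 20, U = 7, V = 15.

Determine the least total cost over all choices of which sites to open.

Minimum total cost: 504

For any fixed open set, each sensor cluster goes to its cheapest open site; total = fixed + service.
{B, C, D}: P→B 4·25=100, Q→B 2·5=10, R→C 6·13=78, S→D 2·14=28, T→B 4·20=80, U→D 5·7=35, V→C 6·15=90. Service 421; fixed 83; total 504.
{A, B, C, D}: service 421 + fixed 101 = 522
{A, B, D}: P→B 4·25=100, Q→B 2·5=10, R→A 11·13=143, S→D 2·14=28, T→B 4·20=80, U→D 5·7=35, V→A 9·15=135. Service 531; fixed 76; total 607.
{A}: P→A 14·25=350, Q→A 10·5=50, R→A 11·13=143, S→A 11·14=154, T→A 11·20=220, U→A 7·7=49, V→A 9·15=135. Service 1101; fixed 18; total 1119.
No other subset beats 504.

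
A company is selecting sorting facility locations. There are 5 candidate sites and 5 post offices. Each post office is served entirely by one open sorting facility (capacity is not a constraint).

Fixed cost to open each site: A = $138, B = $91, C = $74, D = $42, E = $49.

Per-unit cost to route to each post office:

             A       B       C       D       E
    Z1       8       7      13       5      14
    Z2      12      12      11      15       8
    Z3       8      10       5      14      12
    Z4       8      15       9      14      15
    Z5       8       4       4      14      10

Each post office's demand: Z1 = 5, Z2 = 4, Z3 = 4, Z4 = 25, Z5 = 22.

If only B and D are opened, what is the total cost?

Each post office is assigned to its cheapest site among the open ones.
{B, D}: Z1→D 5·5=25, Z2→B 12·4=48, Z3→B 10·4=40, Z4→D 14·25=350, Z5→B 4·22=88. Service 551; fixed 133; total 684.

Total cost: 684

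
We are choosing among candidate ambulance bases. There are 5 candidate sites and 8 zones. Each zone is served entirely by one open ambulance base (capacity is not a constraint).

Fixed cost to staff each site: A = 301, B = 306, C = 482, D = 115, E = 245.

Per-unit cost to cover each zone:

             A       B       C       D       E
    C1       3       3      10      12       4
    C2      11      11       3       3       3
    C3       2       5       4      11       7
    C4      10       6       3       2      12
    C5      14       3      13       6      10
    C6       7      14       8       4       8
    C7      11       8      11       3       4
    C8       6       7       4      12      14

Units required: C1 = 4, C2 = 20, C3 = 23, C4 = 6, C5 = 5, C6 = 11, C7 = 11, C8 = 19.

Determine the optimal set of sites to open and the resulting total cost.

For any fixed open set, each zone goes to its cheapest open site; total = fixed + service.
{A, D}: C1→A 3·4=12, C2→D 3·20=60, C3→A 2·23=46, C4→D 2·6=12, C5→D 6·5=30, C6→D 4·11=44, C7→D 3·11=33, C8→A 6·19=114. Service 351; fixed 416; total 767.
{D}: service 708 + fixed 115 = 823
{B, D}: service 424 + fixed 421 = 845
{A, B, C, D, E}: service 298 + fixed 1449 = 1747
No other subset beats 767.

Open A and D; minimum total cost 767.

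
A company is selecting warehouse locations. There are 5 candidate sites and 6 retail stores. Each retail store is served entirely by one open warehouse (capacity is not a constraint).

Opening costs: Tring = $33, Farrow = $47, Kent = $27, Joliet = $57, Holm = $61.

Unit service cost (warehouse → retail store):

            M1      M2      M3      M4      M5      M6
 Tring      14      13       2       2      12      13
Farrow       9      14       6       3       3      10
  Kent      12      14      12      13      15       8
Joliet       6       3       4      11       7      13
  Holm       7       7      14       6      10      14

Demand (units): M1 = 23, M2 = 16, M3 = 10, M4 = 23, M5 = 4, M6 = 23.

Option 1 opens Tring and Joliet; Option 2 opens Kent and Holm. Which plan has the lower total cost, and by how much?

Option 1: {Tring, Joliet}: M1→Joliet 6·23=138, M2→Joliet 3·16=48, M3→Tring 2·10=20, M4→Tring 2·23=46, M5→Joliet 7·4=28, M6→Tring 13·23=299. Service 579; fixed 90; total 669.
Option 2: {Kent, Holm}: M1→Holm 7·23=161, M2→Holm 7·16=112, M3→Kent 12·10=120, M4→Holm 6·23=138, M5→Holm 10·4=40, M6→Kent 8·23=184. Service 755; fixed 88; total 843.
Difference: |669 − 843| = 174.

Option 1 is cheaper by 174.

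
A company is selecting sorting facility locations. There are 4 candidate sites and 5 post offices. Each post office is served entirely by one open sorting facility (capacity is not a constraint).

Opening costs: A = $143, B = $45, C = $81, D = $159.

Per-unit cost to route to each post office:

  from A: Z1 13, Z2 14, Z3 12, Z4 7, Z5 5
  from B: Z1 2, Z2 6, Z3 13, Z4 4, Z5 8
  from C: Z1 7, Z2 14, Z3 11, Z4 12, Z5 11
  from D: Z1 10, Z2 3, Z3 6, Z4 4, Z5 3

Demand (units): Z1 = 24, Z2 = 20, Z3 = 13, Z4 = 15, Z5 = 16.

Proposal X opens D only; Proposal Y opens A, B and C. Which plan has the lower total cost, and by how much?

Proposal X is cheaper by 75.

Proposal X: {D}: Z1→D 10·24=240, Z2→D 3·20=60, Z3→D 6·13=78, Z4→D 4·15=60, Z5→D 3·16=48. Service 486; fixed 159; total 645.
Proposal Y: {A, B, C}: Z1→B 2·24=48, Z2→B 6·20=120, Z3→C 11·13=143, Z4→B 4·15=60, Z5→A 5·16=80. Service 451; fixed 269; total 720.
Difference: |645 − 720| = 75.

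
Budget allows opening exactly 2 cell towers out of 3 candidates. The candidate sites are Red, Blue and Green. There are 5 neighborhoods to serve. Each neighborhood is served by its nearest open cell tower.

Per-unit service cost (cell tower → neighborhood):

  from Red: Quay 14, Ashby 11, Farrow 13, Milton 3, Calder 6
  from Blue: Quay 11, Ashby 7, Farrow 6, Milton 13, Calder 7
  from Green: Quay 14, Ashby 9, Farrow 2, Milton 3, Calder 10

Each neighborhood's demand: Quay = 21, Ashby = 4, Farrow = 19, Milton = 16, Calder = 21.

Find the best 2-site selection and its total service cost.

Choose Blue and Green; total service cost 492.

With exactly 2 open, each neighborhood uses its cheapest among the chosen.
{Blue, Green}: Quay→Blue 11·21=231, Ashby→Blue 7·4=28, Farrow→Green 2·19=38, Milton→Green 3·16=48, Calder→Blue 7·21=147. Service cost 492.
{Red, Green}: service cost 542
{Red, Blue}: service cost 547
Among all 3 size-2 choices, {Blue, Green} is lowest.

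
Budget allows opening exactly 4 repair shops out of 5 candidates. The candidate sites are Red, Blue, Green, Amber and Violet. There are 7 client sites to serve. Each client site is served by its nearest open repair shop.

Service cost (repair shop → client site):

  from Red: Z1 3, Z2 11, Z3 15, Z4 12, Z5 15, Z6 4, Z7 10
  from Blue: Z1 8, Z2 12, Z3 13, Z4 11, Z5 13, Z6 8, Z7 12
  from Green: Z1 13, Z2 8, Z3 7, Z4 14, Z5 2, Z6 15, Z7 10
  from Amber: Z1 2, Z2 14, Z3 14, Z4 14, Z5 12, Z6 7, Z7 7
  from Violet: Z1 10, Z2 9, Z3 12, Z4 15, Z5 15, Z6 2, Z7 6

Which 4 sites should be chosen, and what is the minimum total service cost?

Choose Blue, Green, Amber and Violet; total service cost 38.

With exactly 4 open, each client site uses its cheapest among the chosen.
{Blue, Green, Amber, Violet}: Z1→Amber 2, Z2→Green 8, Z3→Green 7, Z4→Blue 11, Z5→Green 2, Z6→Violet 2, Z7→Violet 6. Service cost 38.
{Red, Blue, Green, Violet}: service cost 39
{Red, Green, Amber, Violet}: service cost 39
Among all 5 size-4 choices, {Blue, Green, Amber, Violet} is lowest.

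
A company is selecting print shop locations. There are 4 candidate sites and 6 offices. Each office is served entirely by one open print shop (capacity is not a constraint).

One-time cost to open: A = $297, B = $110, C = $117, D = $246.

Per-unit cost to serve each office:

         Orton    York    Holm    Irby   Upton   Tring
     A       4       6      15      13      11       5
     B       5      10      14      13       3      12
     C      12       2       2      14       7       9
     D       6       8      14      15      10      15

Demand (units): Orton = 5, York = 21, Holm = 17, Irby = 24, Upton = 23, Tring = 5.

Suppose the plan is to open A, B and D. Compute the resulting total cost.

Total cost: 1443

Each office is assigned to its cheapest site among the open ones.
{A, B, D}: Orton→A 4·5=20, York→A 6·21=126, Holm→B 14·17=238, Irby→A 13·24=312, Upton→B 3·23=69, Tring→A 5·5=25. Service 790; fixed 653; total 1443.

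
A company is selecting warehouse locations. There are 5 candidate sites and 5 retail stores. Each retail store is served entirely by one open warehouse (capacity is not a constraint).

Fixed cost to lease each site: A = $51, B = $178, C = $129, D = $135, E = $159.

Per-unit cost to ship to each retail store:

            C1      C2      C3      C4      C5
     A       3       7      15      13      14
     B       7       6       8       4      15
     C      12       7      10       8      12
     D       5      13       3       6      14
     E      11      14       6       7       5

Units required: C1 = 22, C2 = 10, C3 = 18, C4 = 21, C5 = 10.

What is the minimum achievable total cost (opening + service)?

For any fixed open set, each retail store goes to its cheapest open site; total = fixed + service.
{A, D}: C1→A 3·22=66, C2→A 7·10=70, C3→D 3·18=54, C4→D 6·21=126, C5→A 14·10=140. Service 456; fixed 186; total 642.
{A, E}: service 441 + fixed 210 = 651
{D}: C1→D 5·22=110, C2→D 13·10=130, C3→D 3·18=54, C4→D 6·21=126, C5→D 14·10=140. Service 560; fixed 135; total 695.
{A, B, C, D, E}: C1→A 3·22=66, C2→B 6·10=60, C3→D 3·18=54, C4→B 4·21=84, C5→E 5·10=50. Service 314; fixed 652; total 966.
No other subset beats 642.

Minimum total cost: 642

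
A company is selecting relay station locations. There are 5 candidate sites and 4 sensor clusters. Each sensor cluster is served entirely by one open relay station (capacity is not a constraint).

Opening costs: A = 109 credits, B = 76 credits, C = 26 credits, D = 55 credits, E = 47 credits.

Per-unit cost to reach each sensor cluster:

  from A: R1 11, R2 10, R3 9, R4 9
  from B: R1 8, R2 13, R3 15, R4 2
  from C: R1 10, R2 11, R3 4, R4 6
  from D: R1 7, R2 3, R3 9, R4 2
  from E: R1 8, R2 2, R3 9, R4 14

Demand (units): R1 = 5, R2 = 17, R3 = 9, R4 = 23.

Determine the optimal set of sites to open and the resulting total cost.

For any fixed open set, each sensor cluster goes to its cheapest open site; total = fixed + service.
{C, D}: R1→D 7·5=35, R2→D 3·17=51, R3→C 4·9=36, R4→D 2·23=46. Service 168; fixed 81; total 249.
{D}: service 213 + fixed 55 = 268
{C, D, E}: R1→D 7·5=35, R2→E 2·17=34, R3→C 4·9=36, R4→D 2·23=46. Service 151; fixed 128; total 279.
{A, B, C, D, E}: service 151 + fixed 313 = 464
No other subset beats 249.

Open C and D; minimum total cost 249.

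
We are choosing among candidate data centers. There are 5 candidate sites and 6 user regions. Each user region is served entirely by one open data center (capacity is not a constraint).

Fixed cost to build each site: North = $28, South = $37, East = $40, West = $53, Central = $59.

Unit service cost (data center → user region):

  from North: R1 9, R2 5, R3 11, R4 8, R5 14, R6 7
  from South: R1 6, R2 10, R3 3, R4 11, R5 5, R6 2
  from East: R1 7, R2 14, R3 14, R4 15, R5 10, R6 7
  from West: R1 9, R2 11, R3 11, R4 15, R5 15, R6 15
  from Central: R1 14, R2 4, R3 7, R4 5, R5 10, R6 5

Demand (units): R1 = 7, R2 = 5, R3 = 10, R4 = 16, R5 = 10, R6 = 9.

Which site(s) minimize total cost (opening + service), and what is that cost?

For any fixed open set, each user region goes to its cheapest open site; total = fixed + service.
{South, Central}: R1→South 6·7=42, R2→Central 4·5=20, R3→South 3·10=30, R4→Central 5·16=80, R5→South 5·10=50, R6→South 2·9=18. Service 240; fixed 96; total 336.
{North, South}: service 293 + fixed 65 = 358
{North, South, Central}: R1→South 6·7=42, R2→Central 4·5=20, R3→South 3·10=30, R4→Central 5·16=80, R5→South 5·10=50, R6→South 2·9=18. Service 240; fixed 124; total 364.
{North, South, East, West, Central}: R1→South 6·7=42, R2→Central 4·5=20, R3→South 3·10=30, R4→Central 5·16=80, R5→South 5·10=50, R6→South 2·9=18. Service 240; fixed 217; total 457.
No other subset beats 336.

Open South and Central; minimum total cost 336.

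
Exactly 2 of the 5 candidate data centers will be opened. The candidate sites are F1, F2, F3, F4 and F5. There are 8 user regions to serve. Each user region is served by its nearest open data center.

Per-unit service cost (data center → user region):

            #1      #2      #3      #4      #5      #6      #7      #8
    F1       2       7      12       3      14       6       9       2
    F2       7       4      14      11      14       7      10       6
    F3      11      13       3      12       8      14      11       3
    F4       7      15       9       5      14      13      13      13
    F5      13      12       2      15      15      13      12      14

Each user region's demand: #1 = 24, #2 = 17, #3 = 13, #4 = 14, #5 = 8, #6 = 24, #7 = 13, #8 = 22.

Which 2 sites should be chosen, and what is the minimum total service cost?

Choose F1 and F3; total service cost 617.

With exactly 2 open, each user region uses its cheapest among the chosen.
{F1, F3}: #1→F1 2·24=48, #2→F1 7·17=119, #3→F3 3·13=39, #4→F1 3·14=42, #5→F3 8·8=64, #6→F1 6·24=144, #7→F1 9·13=117, #8→F1 2·22=44. Service cost 617.
{F1, F5}: service cost 652
{F1, F2}: service cost 731
Among all 10 size-2 choices, {F1, F3} is lowest.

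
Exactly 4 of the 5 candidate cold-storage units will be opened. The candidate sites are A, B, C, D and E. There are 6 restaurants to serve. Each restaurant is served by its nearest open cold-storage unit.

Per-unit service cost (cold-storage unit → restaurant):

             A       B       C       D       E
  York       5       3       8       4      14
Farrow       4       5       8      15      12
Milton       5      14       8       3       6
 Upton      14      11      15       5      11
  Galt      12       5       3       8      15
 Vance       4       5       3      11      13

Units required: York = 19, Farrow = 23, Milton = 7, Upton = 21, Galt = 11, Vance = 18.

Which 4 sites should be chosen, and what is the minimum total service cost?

With exactly 4 open, each restaurant uses its cheapest among the chosen.
{A, B, C, D}: York→B 3·19=57, Farrow→A 4·23=92, Milton→D 3·7=21, Upton→D 5·21=105, Galt→C 3·11=33, Vance→C 3·18=54. Service cost 362.
{A, C, D, E}: service cost 381
{B, C, D, E}: service cost 385
Among all 5 size-4 choices, {A, B, C, D} is lowest.

Choose A, B, C and D; total service cost 362.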